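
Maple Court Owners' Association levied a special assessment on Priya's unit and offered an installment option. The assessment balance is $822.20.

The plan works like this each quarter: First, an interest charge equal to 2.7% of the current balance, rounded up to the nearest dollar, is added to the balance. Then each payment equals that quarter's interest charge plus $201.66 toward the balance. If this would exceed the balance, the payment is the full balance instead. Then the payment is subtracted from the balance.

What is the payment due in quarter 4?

$207.66

# | Opening | Interest | Payment | End bal
1 | $822.20 | $23.00 | $224.66 | $620.54
2 | $620.54 | $17.00 | $218.66 | $418.88
3 | $418.88 | $12.00 | $213.66 | $217.22
4 | $217.22 | $6.00 | $207.66 | $15.56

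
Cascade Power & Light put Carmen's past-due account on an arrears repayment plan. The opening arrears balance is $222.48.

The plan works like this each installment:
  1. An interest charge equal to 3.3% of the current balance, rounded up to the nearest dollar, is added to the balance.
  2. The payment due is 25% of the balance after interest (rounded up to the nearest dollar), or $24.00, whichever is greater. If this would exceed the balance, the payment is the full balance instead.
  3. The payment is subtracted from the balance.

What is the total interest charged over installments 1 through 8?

$31.00

Installment 1: $222.48 +$8.00 interest = $230.48; pay $58.00 → $172.48
Installment 2: $172.48 +$6.00 interest = $178.48; pay $45.00 → $133.48
Installment 3: $133.48 +$5.00 interest = $138.48; pay $35.00 → $103.48
Installment 4: $103.48 +$4.00 interest = $107.48; pay $27.00 → $80.48
Installment 5: $80.48 +$3.00 interest = $83.48; pay $24.00 → $59.48
Installment 6: $59.48 +$2.00 interest = $61.48; pay $24.00 → $37.48
Installment 7: $37.48 +$2.00 interest = $39.48; pay $24.00 → $15.48
Installment 8: $15.48 +$1.00 interest = $16.48; pay $16.48 → $0.00
Total interest: $8.00 + $6.00 + $5.00 + $4.00 + $3.00 + $2.00 + $2.00 + $1.00 = $31.00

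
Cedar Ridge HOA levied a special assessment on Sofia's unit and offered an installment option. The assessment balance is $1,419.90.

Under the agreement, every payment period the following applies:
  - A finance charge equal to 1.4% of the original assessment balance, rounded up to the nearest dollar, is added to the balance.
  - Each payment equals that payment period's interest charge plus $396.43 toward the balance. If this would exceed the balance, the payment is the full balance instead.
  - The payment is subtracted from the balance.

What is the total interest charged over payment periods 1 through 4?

Payment period 1: opening $1,419.90; interest $20.00 → $1,439.90; payment $416.43; balance $1,023.47
Payment period 2: opening $1,023.47; interest $20.00 → $1,043.47; payment $416.43; balance $627.04
Payment period 3: opening $627.04; interest $20.00 → $647.04; payment $416.43; balance $230.61
Payment period 4: opening $230.61; interest $20.00 → $250.61; payment $250.61; balance $0.00
Total interest: $20.00 + $20.00 + $20.00 + $20.00 = $80.00

$80.00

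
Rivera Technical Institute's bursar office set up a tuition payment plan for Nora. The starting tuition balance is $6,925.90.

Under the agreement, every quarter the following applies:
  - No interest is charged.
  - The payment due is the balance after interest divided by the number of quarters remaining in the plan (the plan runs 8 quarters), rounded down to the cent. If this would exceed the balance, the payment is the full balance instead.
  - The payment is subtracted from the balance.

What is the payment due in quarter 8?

Quarter 1: opening $6,925.90; payment $865.73; balance $6,060.17
Quarter 2: opening $6,060.17; payment $865.73; balance $5,194.44
Quarter 3: opening $5,194.44; payment $865.74; balance $4,328.70
Quarter 4: opening $4,328.70; payment $865.74; balance $3,462.96
Quarter 5: opening $3,462.96; payment $865.74; balance $2,597.22
Quarter 6: opening $2,597.22; payment $865.74; balance $1,731.48
Quarter 7: opening $1,731.48; payment $865.74; balance $865.74
Quarter 8: opening $865.74; payment $865.74; balance $0.00

$865.74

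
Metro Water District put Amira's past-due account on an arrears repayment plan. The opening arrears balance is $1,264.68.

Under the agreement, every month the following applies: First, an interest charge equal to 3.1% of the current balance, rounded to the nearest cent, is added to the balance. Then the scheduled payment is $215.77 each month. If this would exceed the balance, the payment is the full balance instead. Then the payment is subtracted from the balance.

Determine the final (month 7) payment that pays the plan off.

Month 1: $1,264.68 +$39.21 interest = $1,303.89; pay $215.77 → $1,088.12
Month 2: $1,088.12 +$33.73 interest = $1,121.85; pay $215.77 → $906.08
Month 3: $906.08 +$28.09 interest = $934.17; pay $215.77 → $718.40
Month 4: $718.40 +$22.27 interest = $740.67; pay $215.77 → $524.90
Month 5: $524.90 +$16.27 interest = $541.17; pay $215.77 → $325.40
Month 6: $325.40 +$10.09 interest = $335.49; pay $215.77 → $119.72
Month 7: $119.72 +$3.71 interest = $123.43; pay $123.43 → $0.00

$123.43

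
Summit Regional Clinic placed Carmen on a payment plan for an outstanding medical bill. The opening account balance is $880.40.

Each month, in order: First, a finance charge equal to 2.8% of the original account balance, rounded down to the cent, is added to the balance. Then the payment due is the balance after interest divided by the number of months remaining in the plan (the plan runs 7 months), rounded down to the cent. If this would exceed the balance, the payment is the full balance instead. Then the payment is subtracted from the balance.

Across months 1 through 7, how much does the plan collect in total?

Month 1: opening $880.40; interest $24.65 → $905.05; payment $129.29; balance $775.76
Month 2: opening $775.76; interest $24.65 → $800.41; payment $133.40; balance $667.01
Month 3: opening $667.01; interest $24.65 → $691.66; payment $138.33; balance $553.33
Month 4: opening $553.33; interest $24.65 → $577.98; payment $144.49; balance $433.49
Month 5: opening $433.49; interest $24.65 → $458.14; payment $152.71; balance $305.43
Month 6: opening $305.43; interest $24.65 → $330.08; payment $165.04; balance $165.04
Month 7: opening $165.04; interest $24.65 → $189.69; payment $189.69; balance $0.00
Total paid: $1,052.95

$1,052.95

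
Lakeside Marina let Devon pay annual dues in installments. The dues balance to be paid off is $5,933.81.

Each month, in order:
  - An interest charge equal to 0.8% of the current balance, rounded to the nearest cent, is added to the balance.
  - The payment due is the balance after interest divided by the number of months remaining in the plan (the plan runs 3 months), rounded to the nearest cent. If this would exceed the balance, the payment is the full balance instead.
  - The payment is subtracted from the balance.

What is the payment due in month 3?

Month 1: opening $5,933.81; interest $47.47 → $5,981.28; payment $1,993.76; balance $3,987.52
Month 2: opening $3,987.52; interest $31.90 → $4,019.42; payment $2,009.71; balance $2,009.71
Month 3: opening $2,009.71; interest $16.08 → $2,025.79; payment $2,025.79; balance $0.00

$2,025.79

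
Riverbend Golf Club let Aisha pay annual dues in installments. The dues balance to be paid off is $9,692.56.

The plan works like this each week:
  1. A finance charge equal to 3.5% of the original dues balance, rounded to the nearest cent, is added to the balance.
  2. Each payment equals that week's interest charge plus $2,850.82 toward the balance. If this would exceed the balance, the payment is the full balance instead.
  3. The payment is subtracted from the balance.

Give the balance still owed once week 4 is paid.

$0.00

Week 1: $9,692.56 +$339.24 interest = $10,031.80; pay $3,190.06 → $6,841.74
Week 2: $6,841.74 +$339.24 interest = $7,180.98; pay $3,190.06 → $3,990.92
Week 3: $3,990.92 +$339.24 interest = $4,330.16; pay $3,190.06 → $1,140.10
Week 4: $1,140.10 +$339.24 interest = $1,479.34; pay $1,479.34 → $0.00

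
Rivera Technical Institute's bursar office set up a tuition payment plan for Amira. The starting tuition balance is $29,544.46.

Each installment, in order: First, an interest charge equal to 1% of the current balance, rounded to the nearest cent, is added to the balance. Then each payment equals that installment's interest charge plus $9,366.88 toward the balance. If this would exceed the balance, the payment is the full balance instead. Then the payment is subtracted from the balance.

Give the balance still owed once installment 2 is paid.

$10,810.70

Installment 1: opening $29,544.46; interest $295.44 → $29,839.90; payment $9,662.32; balance $20,177.58
Installment 2: opening $20,177.58; interest $201.78 → $20,379.36; payment $9,568.66; balance $10,810.70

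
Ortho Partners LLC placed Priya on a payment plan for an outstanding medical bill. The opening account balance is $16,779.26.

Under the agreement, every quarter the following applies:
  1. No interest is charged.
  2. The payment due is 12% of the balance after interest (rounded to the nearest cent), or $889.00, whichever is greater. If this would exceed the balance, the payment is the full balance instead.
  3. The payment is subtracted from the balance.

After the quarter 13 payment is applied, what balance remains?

Quarter 1: $16,779.26 − $2,013.51 → $14,765.75
Quarter 2: $14,765.75 − $1,771.89 → $12,993.86
Quarter 3: $12,993.86 − $1,559.26 → $11,434.60
Quarter 4: $11,434.60 − $1,372.15 → $10,062.45
Quarter 5: $10,062.45 − $1,207.49 → $8,854.96
Quarter 6: $8,854.96 − $1,062.60 → $7,792.36
Quarter 7: $7,792.36 − $935.08 → $6,857.28
Quarter 8: $6,857.28 − $889.00 → $5,968.28
Quarter 9: $5,968.28 − $889.00 → $5,079.28
Quarter 10: $5,079.28 − $889.00 → $4,190.28
Quarter 11: $4,190.28 − $889.00 → $3,301.28
Quarter 12: $3,301.28 − $889.00 → $2,412.28
Quarter 13: $2,412.28 − $889.00 → $1,523.28

$1,523.28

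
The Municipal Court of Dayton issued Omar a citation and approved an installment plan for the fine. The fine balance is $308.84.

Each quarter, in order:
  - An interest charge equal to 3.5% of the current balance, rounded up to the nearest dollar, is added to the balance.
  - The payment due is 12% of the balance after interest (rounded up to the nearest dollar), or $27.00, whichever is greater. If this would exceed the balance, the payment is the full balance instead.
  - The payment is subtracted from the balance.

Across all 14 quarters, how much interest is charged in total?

$86.00

# | Opening | Interest | Payment | End bal
1 | $308.84 | $11.00 | $39.00 | $280.84
2 | $280.84 | $10.00 | $35.00 | $255.84
3 | $255.84 | $9.00 | $32.00 | $232.84
4 | $232.84 | $9.00 | $30.00 | $211.84
5 | $211.84 | $8.00 | $27.00 | $192.84
6 | $192.84 | $7.00 | $27.00 | $172.84
7 | $172.84 | $7.00 | $27.00 | $152.84
8 | $152.84 | $6.00 | $27.00 | $131.84
9 | $131.84 | $5.00 | $27.00 | $109.84
10 | $109.84 | $4.00 | $27.00 | $86.84
11 | $86.84 | $4.00 | $27.00 | $63.84
12 | $63.84 | $3.00 | $27.00 | $39.84
13 | $39.84 | $2.00 | $27.00 | $14.84
14 | $14.84 | $1.00 | $15.84 | $0.00
Total interest: $11.00 + $10.00 + $9.00 + $9.00 + $8.00 + $7.00 + $7.00 + $6.00 + $5.00 + $4.00 + $4.00 + $3.00 + $2.00 + $1.00 = $86.00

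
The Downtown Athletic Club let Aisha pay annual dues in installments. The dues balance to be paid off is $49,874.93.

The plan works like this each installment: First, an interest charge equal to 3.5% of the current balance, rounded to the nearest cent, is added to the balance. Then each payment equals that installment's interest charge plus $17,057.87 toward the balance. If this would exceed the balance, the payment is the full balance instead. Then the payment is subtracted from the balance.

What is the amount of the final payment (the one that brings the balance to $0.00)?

$16,310.76

Installment 1: $49,874.93 +$1,745.62 interest = $51,620.55; pay $18,803.49 → $32,817.06
Installment 2: $32,817.06 +$1,148.60 interest = $33,965.66; pay $18,206.47 → $15,759.19
Installment 3: $15,759.19 +$551.57 interest = $16,310.76; pay $16,310.76 → $0.00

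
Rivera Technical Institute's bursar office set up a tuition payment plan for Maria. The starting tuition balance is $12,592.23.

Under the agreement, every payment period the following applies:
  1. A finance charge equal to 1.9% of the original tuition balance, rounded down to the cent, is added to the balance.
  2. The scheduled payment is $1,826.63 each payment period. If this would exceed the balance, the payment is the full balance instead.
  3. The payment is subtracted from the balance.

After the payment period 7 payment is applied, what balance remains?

# | Opening | Interest | Payment | End bal
1 | $12,592.23 | $239.25 | $1,826.63 | $11,004.85
2 | $11,004.85 | $239.25 | $1,826.63 | $9,417.47
3 | $9,417.47 | $239.25 | $1,826.63 | $7,830.09
4 | $7,830.09 | $239.25 | $1,826.63 | $6,242.71
5 | $6,242.71 | $239.25 | $1,826.63 | $4,655.33
6 | $4,655.33 | $239.25 | $1,826.63 | $3,067.95
7 | $3,067.95 | $239.25 | $1,826.63 | $1,480.57

$1,480.57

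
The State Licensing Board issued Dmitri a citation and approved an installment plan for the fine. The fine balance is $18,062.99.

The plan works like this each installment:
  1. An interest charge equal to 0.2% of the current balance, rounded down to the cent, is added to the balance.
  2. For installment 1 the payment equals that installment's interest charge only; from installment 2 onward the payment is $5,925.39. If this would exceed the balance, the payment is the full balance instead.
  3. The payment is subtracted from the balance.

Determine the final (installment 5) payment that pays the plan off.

$360.53

Installment 1: $18,062.99 +$36.12 interest = $18,099.11; pay $36.12 → $18,062.99
Installment 2: $18,062.99 +$36.12 interest = $18,099.11; pay $5,925.39 → $12,173.72
Installment 3: $12,173.72 +$24.34 interest = $12,198.06; pay $5,925.39 → $6,272.67
Installment 4: $6,272.67 +$12.54 interest = $6,285.21; pay $5,925.39 → $359.82
Installment 5: $359.82 +$0.71 interest = $360.53; pay $360.53 → $0.00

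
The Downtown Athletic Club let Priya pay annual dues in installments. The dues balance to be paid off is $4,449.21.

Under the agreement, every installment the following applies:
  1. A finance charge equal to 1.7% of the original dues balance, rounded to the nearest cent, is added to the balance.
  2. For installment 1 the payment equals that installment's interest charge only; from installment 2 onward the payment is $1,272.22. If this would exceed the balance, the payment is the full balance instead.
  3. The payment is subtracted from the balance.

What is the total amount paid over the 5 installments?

$4,827.41

Installment 1: opening $4,449.21; interest $75.64 → $4,524.85; payment $75.64; balance $4,449.21
Installment 2: opening $4,449.21; interest $75.64 → $4,524.85; payment $1,272.22; balance $3,252.63
Installment 3: opening $3,252.63; interest $75.64 → $3,328.27; payment $1,272.22; balance $2,056.05
Installment 4: opening $2,056.05; interest $75.64 → $2,131.69; payment $1,272.22; balance $859.47
Installment 5: opening $859.47; interest $75.64 → $935.11; payment $935.11; balance $0.00
Total paid: $4,827.41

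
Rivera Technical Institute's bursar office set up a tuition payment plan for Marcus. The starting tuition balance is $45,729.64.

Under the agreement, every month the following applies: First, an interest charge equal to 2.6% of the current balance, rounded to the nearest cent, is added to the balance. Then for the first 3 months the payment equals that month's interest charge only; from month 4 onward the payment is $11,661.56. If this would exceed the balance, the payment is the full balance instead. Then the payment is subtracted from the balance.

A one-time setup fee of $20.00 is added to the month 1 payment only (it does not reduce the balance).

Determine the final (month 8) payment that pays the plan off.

Month 1: opening $45,729.64; interest $1,188.97 → $46,918.61; payment $1,188.97 (+ $20.00 fee); balance $45,729.64
Month 2: opening $45,729.64; interest $1,188.97 → $46,918.61; payment $1,188.97; balance $45,729.64
Month 3: opening $45,729.64; interest $1,188.97 → $46,918.61; payment $1,188.97; balance $45,729.64
Month 4: opening $45,729.64; interest $1,188.97 → $46,918.61; payment $11,661.56; balance $35,257.05
Month 5: opening $35,257.05; interest $916.68 → $36,173.73; payment $11,661.56; balance $24,512.17
Month 6: opening $24,512.17; interest $637.32 → $25,149.49; payment $11,661.56; balance $13,487.93
Month 7: opening $13,487.93; interest $350.69 → $13,838.62; payment $11,661.56; balance $2,177.06
Month 8: opening $2,177.06; interest $56.60 → $2,233.66; payment $2,233.66; balance $0.00

$2,233.66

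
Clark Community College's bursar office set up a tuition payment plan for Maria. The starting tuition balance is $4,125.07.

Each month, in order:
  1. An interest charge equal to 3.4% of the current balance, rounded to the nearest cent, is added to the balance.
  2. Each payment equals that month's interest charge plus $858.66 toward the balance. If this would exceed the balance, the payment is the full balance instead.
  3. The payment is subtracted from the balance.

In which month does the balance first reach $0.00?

Month 1: $4,125.07 +$140.25 interest = $4,265.32; pay $998.91 → $3,266.41
Month 2: $3,266.41 +$111.06 interest = $3,377.47; pay $969.72 → $2,407.75
Month 3: $2,407.75 +$81.86 interest = $2,489.61; pay $940.52 → $1,549.09
Month 4: $1,549.09 +$52.67 interest = $1,601.76; pay $911.33 → $690.43
Month 5: $690.43 +$23.47 interest = $713.90; pay $713.90 → $0.00
Balance reaches $0.00 in month 5.

5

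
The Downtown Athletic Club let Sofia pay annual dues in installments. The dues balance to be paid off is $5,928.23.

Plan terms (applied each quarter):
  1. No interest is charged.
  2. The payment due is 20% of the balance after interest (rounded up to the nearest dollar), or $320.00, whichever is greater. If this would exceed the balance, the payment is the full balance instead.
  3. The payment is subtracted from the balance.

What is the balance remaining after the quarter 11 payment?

# | Opening | Payment | End bal
1 | $5,928.23 | $1,186.00 | $4,742.23
2 | $4,742.23 | $949.00 | $3,793.23
3 | $3,793.23 | $759.00 | $3,034.23
4 | $3,034.23 | $607.00 | $2,427.23
5 | $2,427.23 | $486.00 | $1,941.23
6 | $1,941.23 | $389.00 | $1,552.23
7 | $1,552.23 | $320.00 | $1,232.23
8 | $1,232.23 | $320.00 | $912.23
9 | $912.23 | $320.00 | $592.23
10 | $592.23 | $320.00 | $272.23
11 | $272.23 | $272.23 | $0.00

$0.00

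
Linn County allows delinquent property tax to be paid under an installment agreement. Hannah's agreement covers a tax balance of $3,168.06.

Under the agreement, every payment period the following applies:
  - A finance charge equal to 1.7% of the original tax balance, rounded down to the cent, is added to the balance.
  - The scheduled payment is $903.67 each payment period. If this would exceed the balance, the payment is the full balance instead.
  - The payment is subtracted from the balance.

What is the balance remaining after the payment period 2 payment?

$1,468.42

# | Opening | Interest | Payment | End bal
1 | $3,168.06 | $53.85 | $903.67 | $2,318.24
2 | $2,318.24 | $53.85 | $903.67 | $1,468.42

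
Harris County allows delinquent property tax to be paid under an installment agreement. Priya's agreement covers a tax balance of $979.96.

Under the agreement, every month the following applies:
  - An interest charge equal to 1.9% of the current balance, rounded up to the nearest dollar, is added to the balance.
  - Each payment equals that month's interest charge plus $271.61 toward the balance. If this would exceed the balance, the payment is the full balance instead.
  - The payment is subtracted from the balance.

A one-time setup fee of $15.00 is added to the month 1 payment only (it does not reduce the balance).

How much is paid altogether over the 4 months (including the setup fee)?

Month 1: opening $979.96; interest $19.00 → $998.96; payment $290.61 (+ $15.00 fee); balance $708.35
Month 2: opening $708.35; interest $14.00 → $722.35; payment $285.61; balance $436.74
Month 3: opening $436.74; interest $9.00 → $445.74; payment $280.61; balance $165.13
Month 4: opening $165.13; interest $4.00 → $169.13; payment $169.13; balance $0.00
Total paid: $1,040.96

$1,040.96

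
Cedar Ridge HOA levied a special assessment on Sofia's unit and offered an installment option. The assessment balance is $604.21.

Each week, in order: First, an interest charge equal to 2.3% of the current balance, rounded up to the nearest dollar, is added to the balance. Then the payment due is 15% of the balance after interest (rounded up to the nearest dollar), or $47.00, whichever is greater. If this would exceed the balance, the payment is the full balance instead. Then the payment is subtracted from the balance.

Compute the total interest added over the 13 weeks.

# | Opening | Interest | Payment | End bal
1 | $604.21 | $14.00 | $93.00 | $525.21
2 | $525.21 | $13.00 | $81.00 | $457.21
3 | $457.21 | $11.00 | $71.00 | $397.21
4 | $397.21 | $10.00 | $62.00 | $345.21
5 | $345.21 | $8.00 | $53.00 | $300.21
6 | $300.21 | $7.00 | $47.00 | $260.21
7 | $260.21 | $6.00 | $47.00 | $219.21
8 | $219.21 | $6.00 | $47.00 | $178.21
9 | $178.21 | $5.00 | $47.00 | $136.21
10 | $136.21 | $4.00 | $47.00 | $93.21
11 | $93.21 | $3.00 | $47.00 | $49.21
12 | $49.21 | $2.00 | $47.00 | $4.21
13 | $4.21 | $1.00 | $5.21 | $0.00
Total interest: $14.00 + $13.00 + $11.00 + $10.00 + $8.00 + $7.00 + $6.00 + $6.00 + $5.00 + $4.00 + $3.00 + $2.00 + $1.00 = $90.00

$90.00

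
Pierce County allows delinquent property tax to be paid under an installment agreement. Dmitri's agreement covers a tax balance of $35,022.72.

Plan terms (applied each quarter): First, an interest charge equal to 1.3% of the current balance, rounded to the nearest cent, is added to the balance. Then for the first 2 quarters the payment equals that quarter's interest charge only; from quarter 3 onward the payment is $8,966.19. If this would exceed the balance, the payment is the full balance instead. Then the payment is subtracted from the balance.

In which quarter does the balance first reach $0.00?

7

# | Opening | Interest | Payment | End bal
1 | $35,022.72 | $455.30 | $455.30 | $35,022.72
2 | $35,022.72 | $455.30 | $455.30 | $35,022.72
3 | $35,022.72 | $455.30 | $8,966.19 | $26,511.83
4 | $26,511.83 | $344.65 | $8,966.19 | $17,890.29
5 | $17,890.29 | $232.57 | $8,966.19 | $9,156.67
6 | $9,156.67 | $119.04 | $8,966.19 | $309.52
7 | $309.52 | $4.02 | $313.54 | $0.00
Balance reaches $0.00 in quarter 7.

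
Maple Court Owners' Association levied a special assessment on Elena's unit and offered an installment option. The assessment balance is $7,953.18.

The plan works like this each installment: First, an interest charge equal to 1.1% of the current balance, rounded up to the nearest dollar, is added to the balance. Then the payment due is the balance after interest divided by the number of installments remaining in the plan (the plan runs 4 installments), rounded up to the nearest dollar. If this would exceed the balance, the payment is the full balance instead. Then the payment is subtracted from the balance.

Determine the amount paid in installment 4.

Installment 1: opening $7,953.18; interest $88.00 → $8,041.18; payment $2,011.00; balance $6,030.18
Installment 2: opening $6,030.18; interest $67.00 → $6,097.18; payment $2,033.00; balance $4,064.18
Installment 3: opening $4,064.18; interest $45.00 → $4,109.18; payment $2,055.00; balance $2,054.18
Installment 4: opening $2,054.18; interest $23.00 → $2,077.18; payment $2,077.18; balance $0.00

$2,077.18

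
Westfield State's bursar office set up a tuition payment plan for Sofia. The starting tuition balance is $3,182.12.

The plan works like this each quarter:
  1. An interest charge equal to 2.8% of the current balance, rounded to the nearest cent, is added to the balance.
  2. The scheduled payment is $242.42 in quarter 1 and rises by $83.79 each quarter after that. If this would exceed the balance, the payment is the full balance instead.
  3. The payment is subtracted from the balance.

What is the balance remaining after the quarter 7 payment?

Quarter 1: opening $3,182.12; interest $89.10 → $3,271.22; payment $242.42; balance $3,028.80
Quarter 2: opening $3,028.80; interest $84.81 → $3,113.61; payment $326.21; balance $2,787.40
Quarter 3: opening $2,787.40; interest $78.05 → $2,865.45; payment $410.00; balance $2,455.45
Quarter 4: opening $2,455.45; interest $68.75 → $2,524.20; payment $493.79; balance $2,030.41
Quarter 5: opening $2,030.41; interest $56.85 → $2,087.26; payment $577.58; balance $1,509.68
Quarter 6: opening $1,509.68; interest $42.27 → $1,551.95; payment $661.37; balance $890.58
Quarter 7: opening $890.58; interest $24.94 → $915.52; payment $745.16; balance $170.36

$170.36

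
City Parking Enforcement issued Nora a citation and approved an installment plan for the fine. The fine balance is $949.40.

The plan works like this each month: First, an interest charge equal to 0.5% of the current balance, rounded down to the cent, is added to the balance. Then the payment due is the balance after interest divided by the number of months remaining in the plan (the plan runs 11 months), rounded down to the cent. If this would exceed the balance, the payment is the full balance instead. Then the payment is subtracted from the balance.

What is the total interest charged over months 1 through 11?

Month 1: $949.40 +$4.74 interest = $954.14; pay $86.74 → $867.40
Month 2: $867.40 +$4.33 interest = $871.73; pay $87.17 → $784.56
Month 3: $784.56 +$3.92 interest = $788.48; pay $87.60 → $700.88
Month 4: $700.88 +$3.50 interest = $704.38; pay $88.04 → $616.34
Month 5: $616.34 +$3.08 interest = $619.42; pay $88.48 → $530.94
Month 6: $530.94 +$2.65 interest = $533.59; pay $88.93 → $444.66
Month 7: $444.66 +$2.22 interest = $446.88; pay $89.37 → $357.51
Month 8: $357.51 +$1.78 interest = $359.29; pay $89.82 → $269.47
Month 9: $269.47 +$1.34 interest = $270.81; pay $90.27 → $180.54
Month 10: $180.54 +$0.90 interest = $181.44; pay $90.72 → $90.72
Month 11: $90.72 +$0.45 interest = $91.17; pay $91.17 → $0.00
Total interest: $4.74 + $4.33 + $3.92 + $3.50 + $3.08 + $2.65 + $2.22 + $1.78 + $1.34 + $0.90 + $0.45 = $28.91

$28.91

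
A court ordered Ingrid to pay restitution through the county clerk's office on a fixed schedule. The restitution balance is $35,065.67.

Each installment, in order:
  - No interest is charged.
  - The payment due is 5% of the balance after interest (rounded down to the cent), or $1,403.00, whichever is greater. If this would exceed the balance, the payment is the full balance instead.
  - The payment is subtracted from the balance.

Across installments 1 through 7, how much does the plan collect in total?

$10,738.50

Installment 1: $35,065.67 − $1,753.28 → $33,312.39
Installment 2: $33,312.39 − $1,665.61 → $31,646.78
Installment 3: $31,646.78 − $1,582.33 → $30,064.45
Installment 4: $30,064.45 − $1,503.22 → $28,561.23
Installment 5: $28,561.23 − $1,428.06 → $27,133.17
Installment 6: $27,133.17 − $1,403.00 → $25,730.17
Installment 7: $25,730.17 − $1,403.00 → $24,327.17
Total paid: $10,738.50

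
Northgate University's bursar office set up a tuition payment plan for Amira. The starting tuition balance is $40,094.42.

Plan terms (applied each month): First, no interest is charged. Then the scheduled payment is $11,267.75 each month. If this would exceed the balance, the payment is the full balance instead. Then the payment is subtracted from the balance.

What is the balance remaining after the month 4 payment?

$0.00

Month 1: opening $40,094.42; payment $11,267.75; balance $28,826.67
Month 2: opening $28,826.67; payment $11,267.75; balance $17,558.92
Month 3: opening $17,558.92; payment $11,267.75; balance $6,291.17
Month 4: opening $6,291.17; payment $6,291.17; balance $0.00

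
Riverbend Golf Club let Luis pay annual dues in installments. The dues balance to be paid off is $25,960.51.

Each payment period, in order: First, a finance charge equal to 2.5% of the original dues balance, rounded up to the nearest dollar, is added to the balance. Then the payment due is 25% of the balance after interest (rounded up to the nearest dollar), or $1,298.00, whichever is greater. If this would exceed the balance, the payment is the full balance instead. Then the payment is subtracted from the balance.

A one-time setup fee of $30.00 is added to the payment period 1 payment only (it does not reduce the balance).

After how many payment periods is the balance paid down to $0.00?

Payment period 1: opening $25,960.51; interest $650.00 → $26,610.51; payment $6,653.00 (+ $30.00 fee); balance $19,957.51
Payment period 2: opening $19,957.51; interest $650.00 → $20,607.51; payment $5,152.00; balance $15,455.51
Payment period 3: opening $15,455.51; interest $650.00 → $16,105.51; payment $4,027.00; balance $12,078.51
Payment period 4: opening $12,078.51; interest $650.00 → $12,728.51; payment $3,183.00; balance $9,545.51
Payment period 5: opening $9,545.51; interest $650.00 → $10,195.51; payment $2,549.00; balance $7,646.51
Payment period 6: opening $7,646.51; interest $650.00 → $8,296.51; payment $2,075.00; balance $6,221.51
Payment period 7: opening $6,221.51; interest $650.00 → $6,871.51; payment $1,718.00; balance $5,153.51
Payment period 8: opening $5,153.51; interest $650.00 → $5,803.51; payment $1,451.00; balance $4,352.51
Payment period 9: opening $4,352.51; interest $650.00 → $5,002.51; payment $1,298.00; balance $3,704.51
Payment period 10: opening $3,704.51; interest $650.00 → $4,354.51; payment $1,298.00; balance $3,056.51
Payment period 11: opening $3,056.51; interest $650.00 → $3,706.51; payment $1,298.00; balance $2,408.51
Payment period 12: opening $2,408.51; interest $650.00 → $3,058.51; payment $1,298.00; balance $1,760.51
Payment period 13: opening $1,760.51; interest $650.00 → $2,410.51; payment $1,298.00; balance $1,112.51
Payment period 14: opening $1,112.51; interest $650.00 → $1,762.51; payment $1,298.00; balance $464.51
Payment period 15: opening $464.51; interest $650.00 → $1,114.51; payment $1,114.51; balance $0.00
Balance reaches $0.00 in payment period 15.

15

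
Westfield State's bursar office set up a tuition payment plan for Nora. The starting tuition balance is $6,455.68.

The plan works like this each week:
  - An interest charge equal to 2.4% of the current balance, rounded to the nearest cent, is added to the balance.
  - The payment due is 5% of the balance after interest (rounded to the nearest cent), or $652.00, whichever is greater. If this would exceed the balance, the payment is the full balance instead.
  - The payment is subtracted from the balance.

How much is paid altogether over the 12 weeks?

$7,461.05

# | Opening | Interest | Payment | End bal
1 | $6,455.68 | $154.94 | $652.00 | $5,958.62
2 | $5,958.62 | $143.01 | $652.00 | $5,449.63
3 | $5,449.63 | $130.79 | $652.00 | $4,928.42
4 | $4,928.42 | $118.28 | $652.00 | $4,394.70
5 | $4,394.70 | $105.47 | $652.00 | $3,848.17
6 | $3,848.17 | $92.36 | $652.00 | $3,288.53
7 | $3,288.53 | $78.92 | $652.00 | $2,715.45
8 | $2,715.45 | $65.17 | $652.00 | $2,128.62
9 | $2,128.62 | $51.09 | $652.00 | $1,527.71
10 | $1,527.71 | $36.67 | $652.00 | $912.38
11 | $912.38 | $21.90 | $652.00 | $282.28
12 | $282.28 | $6.77 | $289.05 | $0.00
Total paid: $7,461.05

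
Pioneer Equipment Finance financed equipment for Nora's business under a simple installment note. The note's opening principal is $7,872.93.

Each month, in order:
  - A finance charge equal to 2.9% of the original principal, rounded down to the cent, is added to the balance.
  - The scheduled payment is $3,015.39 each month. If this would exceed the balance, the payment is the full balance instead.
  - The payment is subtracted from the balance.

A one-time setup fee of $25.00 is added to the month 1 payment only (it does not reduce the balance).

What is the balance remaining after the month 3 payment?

$0.00

Month 1: $7,872.93 +$228.31 interest = $8,101.24; pay $3,015.39 (+ $25.00 fee) → $5,085.85
Month 2: $5,085.85 +$228.31 interest = $5,314.16; pay $3,015.39 → $2,298.77
Month 3: $2,298.77 +$228.31 interest = $2,527.08; pay $2,527.08 → $0.00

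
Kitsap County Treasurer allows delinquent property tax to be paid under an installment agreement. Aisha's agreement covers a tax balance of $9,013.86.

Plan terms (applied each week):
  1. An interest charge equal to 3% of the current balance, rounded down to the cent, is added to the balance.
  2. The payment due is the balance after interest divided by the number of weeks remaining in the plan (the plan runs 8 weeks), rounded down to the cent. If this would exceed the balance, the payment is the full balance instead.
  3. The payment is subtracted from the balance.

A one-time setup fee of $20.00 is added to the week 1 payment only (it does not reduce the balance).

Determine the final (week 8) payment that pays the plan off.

Week 1: $9,013.86 +$270.41 interest = $9,284.27; pay $1,160.53 (+ $20.00 fee) → $8,123.74
Week 2: $8,123.74 +$243.71 interest = $8,367.45; pay $1,195.35 → $7,172.10
Week 3: $7,172.10 +$215.16 interest = $7,387.26; pay $1,231.21 → $6,156.05
Week 4: $6,156.05 +$184.68 interest = $6,340.73; pay $1,268.14 → $5,072.59
Week 5: $5,072.59 +$152.17 interest = $5,224.76; pay $1,306.19 → $3,918.57
Week 6: $3,918.57 +$117.55 interest = $4,036.12; pay $1,345.37 → $2,690.75
Week 7: $2,690.75 +$80.72 interest = $2,771.47; pay $1,385.73 → $1,385.74
Week 8: $1,385.74 +$41.57 interest = $1,427.31; pay $1,427.31 → $0.00

$1,427.31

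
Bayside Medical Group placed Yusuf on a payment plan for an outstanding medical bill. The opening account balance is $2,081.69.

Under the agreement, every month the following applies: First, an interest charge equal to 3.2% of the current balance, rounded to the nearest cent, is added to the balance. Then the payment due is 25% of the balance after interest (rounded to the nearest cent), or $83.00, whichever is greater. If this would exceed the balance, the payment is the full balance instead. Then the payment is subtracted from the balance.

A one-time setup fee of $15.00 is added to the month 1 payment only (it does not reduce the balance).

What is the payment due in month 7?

Month 1: $2,081.69 +$66.61 interest = $2,148.30; pay $537.08 (+ $15.00 fee) → $1,611.22
Month 2: $1,611.22 +$51.56 interest = $1,662.78; pay $415.70 → $1,247.08
Month 3: $1,247.08 +$39.91 interest = $1,286.99; pay $321.75 → $965.24
Month 4: $965.24 +$30.89 interest = $996.13; pay $249.03 → $747.10
Month 5: $747.10 +$23.91 interest = $771.01; pay $192.75 → $578.26
Month 6: $578.26 +$18.50 interest = $596.76; pay $149.19 → $447.57
Month 7: $447.57 +$14.32 interest = $461.89; pay $115.47 → $346.42

$115.47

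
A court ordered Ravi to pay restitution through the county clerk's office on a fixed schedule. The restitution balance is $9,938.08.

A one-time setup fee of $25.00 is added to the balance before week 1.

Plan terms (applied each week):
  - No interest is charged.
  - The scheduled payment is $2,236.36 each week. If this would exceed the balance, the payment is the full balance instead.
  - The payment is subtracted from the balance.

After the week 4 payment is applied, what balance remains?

Week 1: $9,963.08 − $2,236.36 → $7,726.72
Week 2: $7,726.72 − $2,236.36 → $5,490.36
Week 3: $5,490.36 − $2,236.36 → $3,254.00
Week 4: $3,254.00 − $2,236.36 → $1,017.64

$1,017.64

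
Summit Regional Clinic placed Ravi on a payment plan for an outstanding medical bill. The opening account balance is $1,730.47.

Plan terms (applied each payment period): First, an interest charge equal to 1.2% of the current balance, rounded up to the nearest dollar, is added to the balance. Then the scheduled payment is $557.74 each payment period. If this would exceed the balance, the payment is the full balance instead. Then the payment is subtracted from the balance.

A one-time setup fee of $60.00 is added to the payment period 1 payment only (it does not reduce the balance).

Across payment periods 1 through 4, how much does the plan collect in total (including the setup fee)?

Payment period 1: $1,730.47 +$21.00 interest = $1,751.47; pay $557.74 (+ $60.00 fee) → $1,193.73
Payment period 2: $1,193.73 +$15.00 interest = $1,208.73; pay $557.74 → $650.99
Payment period 3: $650.99 +$8.00 interest = $658.99; pay $557.74 → $101.25
Payment period 4: $101.25 +$2.00 interest = $103.25; pay $103.25 → $0.00
Total paid: $1,836.47

$1,836.47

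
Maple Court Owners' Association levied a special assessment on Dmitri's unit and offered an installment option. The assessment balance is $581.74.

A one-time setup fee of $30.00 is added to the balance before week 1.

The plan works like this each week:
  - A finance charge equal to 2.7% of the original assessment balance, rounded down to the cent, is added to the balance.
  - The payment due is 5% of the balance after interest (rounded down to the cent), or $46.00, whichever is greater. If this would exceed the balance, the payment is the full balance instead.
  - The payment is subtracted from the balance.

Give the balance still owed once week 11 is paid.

$278.44

Week 1: opening $611.74; interest $15.70 → $627.44; payment $46.00; balance $581.44
Week 2: opening $581.44; interest $15.70 → $597.14; payment $46.00; balance $551.14
Week 3: opening $551.14; interest $15.70 → $566.84; payment $46.00; balance $520.84
Week 4: opening $520.84; interest $15.70 → $536.54; payment $46.00; balance $490.54
Week 5: opening $490.54; interest $15.70 → $506.24; payment $46.00; balance $460.24
Week 6: opening $460.24; interest $15.70 → $475.94; payment $46.00; balance $429.94
Week 7: opening $429.94; interest $15.70 → $445.64; payment $46.00; balance $399.64
Week 8: opening $399.64; interest $15.70 → $415.34; payment $46.00; balance $369.34
Week 9: opening $369.34; interest $15.70 → $385.04; payment $46.00; balance $339.04
Week 10: opening $339.04; interest $15.70 → $354.74; payment $46.00; balance $308.74
Week 11: opening $308.74; interest $15.70 → $324.44; payment $46.00; balance $278.44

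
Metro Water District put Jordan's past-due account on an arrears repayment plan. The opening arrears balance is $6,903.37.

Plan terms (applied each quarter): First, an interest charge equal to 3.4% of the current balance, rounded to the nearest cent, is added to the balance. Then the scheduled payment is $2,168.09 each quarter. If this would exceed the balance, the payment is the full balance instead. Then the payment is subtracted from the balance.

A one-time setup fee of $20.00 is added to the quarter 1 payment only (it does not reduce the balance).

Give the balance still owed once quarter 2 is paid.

$2,970.88

# | Opening | Interest | Payment | Fee | End bal
1 | $6,903.37 | $234.71 | $2,168.09 | $20.00 | $4,969.99
2 | $4,969.99 | $168.98 | $2,168.09 | — | $2,970.88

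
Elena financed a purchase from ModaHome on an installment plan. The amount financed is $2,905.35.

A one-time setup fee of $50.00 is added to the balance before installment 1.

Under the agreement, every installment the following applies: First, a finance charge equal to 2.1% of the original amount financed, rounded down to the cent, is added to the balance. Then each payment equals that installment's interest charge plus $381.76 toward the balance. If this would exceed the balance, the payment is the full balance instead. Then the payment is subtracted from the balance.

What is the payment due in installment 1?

$442.77

Installment 1: opening $2,955.35; interest $61.01 → $3,016.36; payment $442.77; balance $2,573.59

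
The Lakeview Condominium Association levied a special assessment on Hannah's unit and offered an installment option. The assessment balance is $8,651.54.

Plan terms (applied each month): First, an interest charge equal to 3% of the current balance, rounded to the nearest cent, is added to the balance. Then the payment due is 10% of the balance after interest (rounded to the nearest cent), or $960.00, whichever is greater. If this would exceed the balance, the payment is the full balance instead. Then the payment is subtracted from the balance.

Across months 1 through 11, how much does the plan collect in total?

$10,240.28

Month 1: opening $8,651.54; interest $259.55 → $8,911.09; payment $960.00; balance $7,951.09
Month 2: opening $7,951.09; interest $238.53 → $8,189.62; payment $960.00; balance $7,229.62
Month 3: opening $7,229.62; interest $216.89 → $7,446.51; payment $960.00; balance $6,486.51
Month 4: opening $6,486.51; interest $194.60 → $6,681.11; payment $960.00; balance $5,721.11
Month 5: opening $5,721.11; interest $171.63 → $5,892.74; payment $960.00; balance $4,932.74
Month 6: opening $4,932.74; interest $147.98 → $5,080.72; payment $960.00; balance $4,120.72
Month 7: opening $4,120.72; interest $123.62 → $4,244.34; payment $960.00; balance $3,284.34
Month 8: opening $3,284.34; interest $98.53 → $3,382.87; payment $960.00; balance $2,422.87
Month 9: opening $2,422.87; interest $72.69 → $2,495.56; payment $960.00; balance $1,535.56
Month 10: opening $1,535.56; interest $46.07 → $1,581.63; payment $960.00; balance $621.63
Month 11: opening $621.63; interest $18.65 → $640.28; payment $640.28; balance $0.00
Total paid: $10,240.28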